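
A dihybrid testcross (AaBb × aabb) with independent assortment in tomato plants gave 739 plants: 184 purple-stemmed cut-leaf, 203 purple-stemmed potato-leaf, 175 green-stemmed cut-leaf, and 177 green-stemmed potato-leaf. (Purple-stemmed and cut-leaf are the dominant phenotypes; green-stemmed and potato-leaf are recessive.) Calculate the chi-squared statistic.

A dihybrid testcross with independent assortment gives a 1:1:1:1 ratio.
Total ratio parts = 4. Expected numbers out of 739:
  purple-stemmed cut-leaf: 739 × 1/4 = 184.75
  purple-stemmed potato-leaf: 739 × 1/4 = 184.75
  green-stemmed cut-leaf: 739 × 1/4 = 184.75
  green-stemmed potato-leaf: 739 × 1/4 = 184.75
χ² = Σ (O − E)² / E
  purple-stemmed cut-leaf: (184 − 184.75)² / 184.75 = 0.0030
  purple-stemmed potato-leaf: (203 − 184.75)² / 184.75 = 1.8028
  green-stemmed cut-leaf: (175 − 184.75)² / 184.75 = 0.5145
  green-stemmed potato-leaf: (177 − 184.75)² / 184.75 = 0.3251
χ² = 0.0030 + 1.8028 + 0.5145 + 0.3251 = 2.6454 ≈ 2.645

2.645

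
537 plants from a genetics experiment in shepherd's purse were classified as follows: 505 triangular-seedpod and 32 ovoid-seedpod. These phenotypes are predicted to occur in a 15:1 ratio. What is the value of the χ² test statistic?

0.078

Under the 15:1 hypothesis (Σ ratio = 16, N = 537):
  triangular-seedpod: 537 × 15/16 = 503.4375
  ovoid-seedpod: 537 × 1/16 = 33.5625
χ² = Σ (O − E)² / E
  triangular-seedpod: (505 − 503.4375)² / 503.4375 = 0.0048
  ovoid-seedpod: (32 − 33.5625)² / 33.5625 = 0.0727
χ² = 0.0048 + 0.0727 = 0.0775 ≈ 0.078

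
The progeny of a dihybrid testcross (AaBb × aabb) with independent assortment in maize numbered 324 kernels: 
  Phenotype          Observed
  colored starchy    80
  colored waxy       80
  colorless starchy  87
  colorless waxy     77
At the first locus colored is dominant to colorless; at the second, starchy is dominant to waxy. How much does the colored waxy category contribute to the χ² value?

A dihybrid testcross with independent assortment gives a 1:1:1:1 ratio.
The 1:1:1:1 ratio has 4 parts, so with N = 324 the expected counts are:
  colored starchy: 324 × 1/4 = 81
  colored waxy: 324 × 1/4 = 81
  colorless starchy: 324 × 1/4 = 81
  colorless waxy: 324 × 1/4 = 81
Contribution of colored waxy: (80 − 81)² / 81 = 0.0123

0.012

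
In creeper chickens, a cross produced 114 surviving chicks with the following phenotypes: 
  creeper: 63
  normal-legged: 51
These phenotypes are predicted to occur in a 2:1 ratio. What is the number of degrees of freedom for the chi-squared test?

A goodness-of-fit test with 2 phenotype classes has df = 2 − 1 = 1.

1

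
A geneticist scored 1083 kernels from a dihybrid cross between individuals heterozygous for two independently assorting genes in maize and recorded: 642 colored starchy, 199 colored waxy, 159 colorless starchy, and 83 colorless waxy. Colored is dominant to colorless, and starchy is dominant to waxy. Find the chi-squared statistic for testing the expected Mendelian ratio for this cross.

14.874

A dihybrid F₂ with independent assortment and complete dominance at both loci gives a 9:3:3:1 phenotypic ratio.
The 9:3:3:1 ratio has 16 parts, so with N = 1083 the expected counts are:
  colored starchy: 1083 × 9/16 = 609.1875
  colored waxy: 1083 × 3/16 = 203.0625
  colorless starchy: 1083 × 3/16 = 203.0625
  colorless waxy: 1083 × 1/16 = 67.6875
χ² = Σ (O − E)² / E
  colored starchy: (642 − 609.1875)² / 609.1875 = 1.7674
  colored waxy: (199 − 203.0625)² / 203.0625 = 0.0813
  colorless starchy: (159 − 203.0625)² / 203.0625 = 9.5611
  colorless waxy: (83 − 67.6875)² / 67.6875 = 3.4640
χ² = 1.7674 + 0.0813 + 9.5611 + 3.4640 = 14.8738 ≈ 14.874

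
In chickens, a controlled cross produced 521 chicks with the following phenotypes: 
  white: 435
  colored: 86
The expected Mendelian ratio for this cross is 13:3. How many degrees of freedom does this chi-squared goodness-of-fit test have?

1

A goodness-of-fit test with 2 phenotype classes has df = 2 − 1 = 1.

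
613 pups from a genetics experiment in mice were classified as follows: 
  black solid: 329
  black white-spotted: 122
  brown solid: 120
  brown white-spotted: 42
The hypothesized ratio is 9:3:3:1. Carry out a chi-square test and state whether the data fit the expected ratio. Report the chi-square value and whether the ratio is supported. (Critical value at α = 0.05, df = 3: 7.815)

1.737; consistent

Expected counts for N = 613 under a 9:3:3:1 ratio (total parts = 16):
  black solid: 613 × 9/16 = 344.8125
  black white-spotted: 613 × 3/16 = 114.9375
  brown solid: 613 × 3/16 = 114.9375
  brown white-spotted: 613 × 1/16 = 38.3125
χ² = Σ (O − E)² / E
  black solid: (329 − 344.8125)² / 344.8125 = 0.7251
  black white-spotted: (122 − 114.9375)² / 114.9375 = 0.4340
  brown solid: (120 − 114.9375)² / 114.9375 = 0.2230
  brown white-spotted: (42 − 38.3125)² / 38.3125 = 0.3549
χ² = 0.7251 + 0.4340 + 0.2230 + 0.3549 = 1.737
Degrees of freedom = 4 − 1 = 3; critical value at α = 0.05 is 7.815.
Since 1.737 < 7.815, we fail to reject the null hypothesis — the data are consistent with the 9:3:3:1 ratio.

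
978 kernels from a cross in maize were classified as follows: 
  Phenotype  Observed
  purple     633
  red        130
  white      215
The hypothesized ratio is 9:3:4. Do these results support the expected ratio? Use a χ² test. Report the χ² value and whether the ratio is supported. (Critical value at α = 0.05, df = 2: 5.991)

31.580; not consistent

Total ratio parts = 16. Expected numbers out of 978:
  purple: 978 × 9/16 = 550.125
  red: 978 × 3/16 = 183.375
  white: 978 × 4/16 = 244.5
χ² = Σ (O − E)² / E
  purple: (633 − 550.125)² / 550.125 = 12.4849
  red: (130 − 183.375)² / 183.375 = 15.5359
  white: (215 − 244.5)² / 244.5 = 3.5593
χ² = 12.4849 + 15.5359 + 3.5593 = 31.5801 ≈ 31.580
Degrees of freedom = 3 − 1 = 2; critical value at α = 0.05 is 5.991.
Since 31.580 > 5.991, we reject the null hypothesis — the data do not fit the 9:3:4 ratio.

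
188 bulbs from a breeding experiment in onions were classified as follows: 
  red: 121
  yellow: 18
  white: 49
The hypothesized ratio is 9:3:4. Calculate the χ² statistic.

Expected counts for N = 188 under a 9:3:4 ratio (total parts = 16):
  red: 188 × 9/16 = 105.75
  yellow: 188 × 3/16 = 35.25
  white: 188 × 4/16 = 47
χ² = Σ (O − E)² / E
  red: (121 − 105.75)² / 105.75 = 2.1992
  yellow: (18 − 35.25)² / 35.25 = 8.4415
  white: (49 − 47)² / 47 = 0.0851
χ² = 2.1992 + 8.4415 + 0.0851 = 10.7258 ≈ 10.726

10.726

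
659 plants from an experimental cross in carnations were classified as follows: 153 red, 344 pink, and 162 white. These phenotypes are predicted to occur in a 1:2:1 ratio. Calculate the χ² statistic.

1.522

Under the 1:2:1 hypothesis (Σ ratio = 4, N = 659):
  red: 659 × 1/4 = 164.75
  pink: 659 × 2/4 = 329.5
  white: 659 × 1/4 = 164.75
χ² = Σ (O − E)² / E
  red: (153 − 164.75)² / 164.75 = 0.8380
  pink: (344 − 329.5)² / 329.5 = 0.6381
  white: (162 − 164.75)² / 164.75 = 0.0459
χ² = 0.8380 + 0.6381 + 0.0459 = 1.522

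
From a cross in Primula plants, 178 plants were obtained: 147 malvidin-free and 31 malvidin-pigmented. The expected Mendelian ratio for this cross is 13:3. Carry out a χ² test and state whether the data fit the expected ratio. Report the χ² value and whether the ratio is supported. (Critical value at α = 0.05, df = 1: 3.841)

Under the 13:3 hypothesis (Σ ratio = 16, N = 178):
  malvidin-free: 178 × 13/16 = 144.625
  malvidin-pigmented: 178 × 3/16 = 33.375
χ² = Σ (O − E)² / E
  malvidin-free: (147 − 144.625)² / 144.625 = 0.0390
  malvidin-pigmented: (31 − 33.375)² / 33.375 = 0.1690
χ² = 0.0390 + 0.1690 = 0.208
Degrees of freedom = 2 − 1 = 1; critical value at α = 0.05 is 3.841.
Since 0.208 < 3.841, we fail to reject the null hypothesis — the data are consistent with the 13:3 ratio.

0.208; consistent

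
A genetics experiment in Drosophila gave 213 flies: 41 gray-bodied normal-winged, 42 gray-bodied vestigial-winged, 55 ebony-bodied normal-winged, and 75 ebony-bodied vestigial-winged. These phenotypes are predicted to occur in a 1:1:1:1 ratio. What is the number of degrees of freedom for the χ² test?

A goodness-of-fit test with 4 phenotype classes has df = 4 − 1 = 3.

3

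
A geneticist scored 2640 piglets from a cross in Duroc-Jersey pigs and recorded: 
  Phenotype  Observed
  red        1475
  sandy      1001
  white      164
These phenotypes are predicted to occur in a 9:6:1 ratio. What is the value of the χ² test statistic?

The 9:6:1 ratio has 16 parts, so with N = 2640 the expected counts are:
  red: 2640 × 9/16 = 1485
  sandy: 2640 × 6/16 = 990
  white: 2640 × 1/16 = 165
χ² = Σ (O − E)² / E
  red: (1475 − 1485)² / 1485 = 0.0673
  sandy: (1001 − 990)² / 990 = 0.1222
  white: (164 − 165)² / 165 = 0.0061
χ² = 0.0673 + 0.1222 + 0.0061 = 0.1956 ≈ 0.196

0.196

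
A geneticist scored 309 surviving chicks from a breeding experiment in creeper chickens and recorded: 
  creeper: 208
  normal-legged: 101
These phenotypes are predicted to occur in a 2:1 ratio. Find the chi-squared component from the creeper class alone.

0.019

Expected counts for N = 309 under a 2:1 ratio (total parts = 3):
  creeper: 309 × 2/3 = 206
  normal-legged: 309 × 1/3 = 103
Contribution of creeper: (208 − 206)² / 206 = 0.0194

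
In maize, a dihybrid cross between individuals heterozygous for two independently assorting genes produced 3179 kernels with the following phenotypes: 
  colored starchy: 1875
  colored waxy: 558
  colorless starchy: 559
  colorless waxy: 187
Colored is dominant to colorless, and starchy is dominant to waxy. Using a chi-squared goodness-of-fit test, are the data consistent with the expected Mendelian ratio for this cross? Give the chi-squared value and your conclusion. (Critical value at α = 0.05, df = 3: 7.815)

A dihybrid F₂ with independent assortment and complete dominance at both loci gives a 9:3:3:1 phenotypic ratio.
The 9:3:3:1 ratio has 16 parts, so with N = 3179 the expected counts are:
  colored starchy: 3179 × 9/16 = 1788.1875
  colored waxy: 3179 × 3/16 = 596.0625
  colorless starchy: 3179 × 3/16 = 596.0625
  colorless waxy: 3179 × 1/16 = 198.6875
χ² = Σ (O − E)² / E
  colored starchy: (1875 − 1788.1875)² / 1788.1875 = 4.2146
  colored waxy: (558 − 596.0625)² / 596.0625 = 2.4305
  colorless starchy: (559 − 596.0625)² / 596.0625 = 2.3045
  colorless waxy: (187 − 198.6875)² / 198.6875 = 0.6875
χ² = 4.2146 + 2.4305 + 2.3045 + 0.6875 = 9.6371 ≈ 9.637
Degrees of freedom = 4 − 1 = 3; critical value at α = 0.05 is 7.815.
Since 9.637 > 7.815, we reject the null hypothesis — the data do not fit the 9:3:3:1 ratio.

9.637; not consistent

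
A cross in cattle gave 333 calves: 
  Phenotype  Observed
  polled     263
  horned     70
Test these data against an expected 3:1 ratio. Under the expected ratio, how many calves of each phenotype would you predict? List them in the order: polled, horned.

Under the 3:1 hypothesis (Σ ratio = 4, N = 333):
  polled: 333 × 3/4 = 249.75
  horned: 333 × 1/4 = 83.25

249.75, 83.25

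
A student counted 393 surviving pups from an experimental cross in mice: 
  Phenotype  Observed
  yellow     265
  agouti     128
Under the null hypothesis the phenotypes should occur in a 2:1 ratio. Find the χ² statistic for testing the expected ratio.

The 2:1 ratio has 3 parts, so with N = 393 the expected counts are:
  yellow: 393 × 2/3 = 262
  agouti: 393 × 1/3 = 131
χ² = Σ (O − E)² / E
  yellow: (265 − 262)² / 262 = 0.0344
  agouti: (128 − 131)² / 131 = 0.0687
χ² = 0.0344 + 0.0687 = 0.1031 ≈ 0.103

0.103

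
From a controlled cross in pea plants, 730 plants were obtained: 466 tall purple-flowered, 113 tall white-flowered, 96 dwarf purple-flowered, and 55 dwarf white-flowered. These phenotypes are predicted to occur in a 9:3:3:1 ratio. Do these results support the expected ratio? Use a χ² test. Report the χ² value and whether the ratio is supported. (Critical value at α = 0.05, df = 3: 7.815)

25.765; not consistent

Expected counts for N = 730 under a 9:3:3:1 ratio (total parts = 16):
  tall purple-flowered: 730 × 9/16 = 410.625
  tall white-flowered: 730 × 3/16 = 136.875
  dwarf purple-flowered: 730 × 3/16 = 136.875
  dwarf white-flowered: 730 × 1/16 = 45.625
χ² = Σ (O − E)² / E
  tall purple-flowered: (466 − 410.625)² / 410.625 = 7.4676
  tall white-flowered: (113 − 136.875)² / 136.875 = 4.1645
  dwarf purple-flowered: (96 − 136.875)² / 136.875 = 12.2065
  dwarf white-flowered: (55 − 45.625)² / 45.625 = 1.9264
χ² = 7.4676 + 4.1645 + 12.2065 + 1.9264 = 25.765
Degrees of freedom = 4 − 1 = 3; critical value at α = 0.05 is 7.815.
Since 25.765 > 7.815, we reject the null hypothesis — the data do not fit the 9:3:3:1 ratio.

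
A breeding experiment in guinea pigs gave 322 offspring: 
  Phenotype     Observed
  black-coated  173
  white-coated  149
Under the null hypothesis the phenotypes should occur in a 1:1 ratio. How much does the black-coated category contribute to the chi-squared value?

Under the 1:1 hypothesis (Σ ratio = 2, N = 322):
  black-coated: 322 × 1/2 = 161
  white-coated: 322 × 1/2 = 161
Contribution of black-coated: (173 − 161)² / 161 = 0.8944

0.894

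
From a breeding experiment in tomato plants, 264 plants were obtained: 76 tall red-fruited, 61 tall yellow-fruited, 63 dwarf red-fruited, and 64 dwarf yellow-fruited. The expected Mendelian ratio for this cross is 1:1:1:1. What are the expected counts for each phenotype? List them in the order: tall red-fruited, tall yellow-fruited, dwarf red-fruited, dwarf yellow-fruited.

Total ratio parts = 4. Expected numbers out of 264:
  tall red-fruited: 264 × 1/4 = 66
  tall yellow-fruited: 264 × 1/4 = 66
  dwarf red-fruited: 264 × 1/4 = 66
  dwarf yellow-fruited: 264 × 1/4 = 66

66, 66, 66, 66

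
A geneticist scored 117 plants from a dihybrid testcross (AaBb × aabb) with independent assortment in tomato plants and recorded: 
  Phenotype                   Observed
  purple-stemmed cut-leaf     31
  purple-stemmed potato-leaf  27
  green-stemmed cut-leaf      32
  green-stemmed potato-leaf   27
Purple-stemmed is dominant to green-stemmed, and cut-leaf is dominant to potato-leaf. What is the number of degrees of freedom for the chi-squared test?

3

A dihybrid testcross with independent assortment gives a 1:1:1:1 ratio.
A goodness-of-fit test with 4 phenotype classes has df = 4 − 1 = 3.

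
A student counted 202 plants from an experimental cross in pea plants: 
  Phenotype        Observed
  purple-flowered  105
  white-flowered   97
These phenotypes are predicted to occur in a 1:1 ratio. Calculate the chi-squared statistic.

Under the 1:1 hypothesis (Σ ratio = 2, N = 202):
  purple-flowered: 202 × 1/2 = 101
  white-flowered: 202 × 1/2 = 101
χ² = Σ (O − E)² / E
  purple-flowered: (105 − 101)² / 101 = 0.1584
  white-flowered: (97 − 101)² / 101 = 0.1584
χ² = 0.1584 + 0.1584 = 0.3168 ≈ 0.317

0.317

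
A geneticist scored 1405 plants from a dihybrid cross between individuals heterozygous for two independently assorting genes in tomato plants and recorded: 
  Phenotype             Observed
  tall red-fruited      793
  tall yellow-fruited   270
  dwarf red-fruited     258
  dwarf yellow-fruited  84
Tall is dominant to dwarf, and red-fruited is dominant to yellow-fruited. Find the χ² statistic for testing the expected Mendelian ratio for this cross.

0.450

A dihybrid F₂ with independent assortment and complete dominance at both loci gives a 9:3:3:1 phenotypic ratio.
Under the 9:3:3:1 hypothesis (Σ ratio = 16, N = 1405):
  tall red-fruited: 1405 × 9/16 = 790.3125
  tall yellow-fruited: 1405 × 3/16 = 263.4375
  dwarf red-fruited: 1405 × 3/16 = 263.4375
  dwarf yellow-fruited: 1405 × 1/16 = 87.8125
χ² = Σ (O − E)² / E
  tall red-fruited: (793 − 790.3125)² / 790.3125 = 0.0091
  tall yellow-fruited: (270 − 263.4375)² / 263.4375 = 0.1635
  dwarf red-fruited: (258 − 263.4375)² / 263.4375 = 0.1122
  dwarf yellow-fruited: (84 − 87.8125)² / 87.8125 = 0.1655
χ² = 0.0091 + 0.1635 + 0.1122 + 0.1655 = 0.4503 ≈ 0.450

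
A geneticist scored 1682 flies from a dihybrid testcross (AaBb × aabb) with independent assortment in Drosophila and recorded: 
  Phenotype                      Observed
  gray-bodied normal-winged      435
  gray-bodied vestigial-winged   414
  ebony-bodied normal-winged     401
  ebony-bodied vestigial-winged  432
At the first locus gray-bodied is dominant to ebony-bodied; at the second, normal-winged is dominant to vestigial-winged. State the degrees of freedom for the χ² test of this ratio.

A dihybrid testcross with independent assortment gives a 1:1:1:1 ratio.
A goodness-of-fit test with 4 phenotype classes has df = 4 − 1 = 3.

3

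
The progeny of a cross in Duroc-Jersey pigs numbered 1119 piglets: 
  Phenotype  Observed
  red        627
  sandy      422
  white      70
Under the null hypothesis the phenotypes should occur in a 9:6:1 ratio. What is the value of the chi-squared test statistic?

0.023

Expected counts for N = 1119 under a 9:6:1 ratio (total parts = 16):
  red: 1119 × 9/16 = 629.4375
  sandy: 1119 × 6/16 = 419.625
  white: 1119 × 1/16 = 69.9375
χ² = Σ (O − E)² / E
  red: (627 − 629.4375)² / 629.4375 = 0.0094
  sandy: (422 − 419.625)² / 419.625 = 0.0134
  white: (70 − 69.9375)² / 69.9375 = 0.0001
χ² = 0.0094 + 0.0134 + 0.0001 = 0.0229 ≈ 0.023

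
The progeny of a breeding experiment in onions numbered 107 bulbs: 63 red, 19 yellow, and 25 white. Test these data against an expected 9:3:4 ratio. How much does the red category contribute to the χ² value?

Total ratio parts = 16. Expected numbers out of 107:
  red: 107 × 9/16 = 60.1875
  yellow: 107 × 3/16 = 20.0625
  white: 107 × 4/16 = 26.75
Contribution of red: (63 − 60.1875)² / 60.1875 = 0.1314

0.131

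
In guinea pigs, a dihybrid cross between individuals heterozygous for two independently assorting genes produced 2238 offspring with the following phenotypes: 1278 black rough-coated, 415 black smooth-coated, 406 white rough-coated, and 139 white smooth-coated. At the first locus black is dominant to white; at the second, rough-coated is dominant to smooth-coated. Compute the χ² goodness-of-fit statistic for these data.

0.789

A dihybrid F₂ with independent assortment and complete dominance at both loci gives a 9:3:3:1 phenotypic ratio.
The 9:3:3:1 ratio has 16 parts, so with N = 2238 the expected counts are:
  black rough-coated: 2238 × 9/16 = 1258.875
  black smooth-coated: 2238 × 3/16 = 419.625
  white rough-coated: 2238 × 3/16 = 419.625
  white smooth-coated: 2238 × 1/16 = 139.875
χ² = Σ (O − E)² / E
  black rough-coated: (1278 − 1258.875)² / 1258.875 = 0.2905
  black smooth-coated: (415 − 419.625)² / 419.625 = 0.0510
  white rough-coated: (406 − 419.625)² / 419.625 = 0.4424
  white smooth-coated: (139 − 139.875)² / 139.875 = 0.0055
χ² = 0.2905 + 0.0510 + 0.4424 + 0.0055 = 0.7894 ≈ 0.789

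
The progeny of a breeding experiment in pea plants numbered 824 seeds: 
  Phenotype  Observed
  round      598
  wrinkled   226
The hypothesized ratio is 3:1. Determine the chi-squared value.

2.589

Expected counts for N = 824 under a 3:1 ratio (total parts = 4):
  round: 824 × 3/4 = 618
  wrinkled: 824 × 1/4 = 206
χ² = Σ (O − E)² / E
  round: (598 − 618)² / 618 = 0.6472
  wrinkled: (226 − 206)² / 206 = 1.9417
χ² = 0.6472 + 1.9417 = 2.5889 ≈ 2.589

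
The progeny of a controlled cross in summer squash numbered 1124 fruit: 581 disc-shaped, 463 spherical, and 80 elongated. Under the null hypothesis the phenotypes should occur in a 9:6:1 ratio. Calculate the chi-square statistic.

Total ratio parts = 16. Expected numbers out of 1124:
  disc-shaped: 1124 × 9/16 = 632.25
  spherical: 1124 × 6/16 = 421.5
  elongated: 1124 × 1/16 = 70.25
χ² = Σ (O − E)² / E
  disc-shaped: (581 − 632.25)² / 632.25 = 4.1543
  spherical: (463 − 421.5)² / 421.5 = 4.0860
  elongated: (80 − 70.25)² / 70.25 = 1.3532
χ² = 4.1543 + 4.0860 + 1.3532 = 9.5935 ≈ 9.594

9.594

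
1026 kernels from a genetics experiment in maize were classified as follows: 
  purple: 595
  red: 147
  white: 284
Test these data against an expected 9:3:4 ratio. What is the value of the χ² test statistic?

14.204

Expected counts for N = 1026 under a 9:3:4 ratio (total parts = 16):
  purple: 1026 × 9/16 = 577.125
  red: 1026 × 3/16 = 192.375
  white: 1026 × 4/16 = 256.5
χ² = Σ (O − E)² / E
  purple: (595 − 577.125)² / 577.125 = 0.5536
  red: (147 − 192.375)² / 192.375 = 10.7025
  white: (284 − 256.5)² / 256.5 = 2.9483
χ² = 0.5536 + 10.7025 + 2.9483 = 14.2044 ≈ 14.204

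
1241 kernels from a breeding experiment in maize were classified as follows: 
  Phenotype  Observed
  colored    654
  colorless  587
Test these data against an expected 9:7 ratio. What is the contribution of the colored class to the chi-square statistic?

Total ratio parts = 16. Expected numbers out of 1241:
  colored: 1241 × 9/16 = 698.0625
  colorless: 1241 × 7/16 = 542.9375
Contribution of colored: (654 − 698.0625)² / 698.0625 = 2.7813

2.781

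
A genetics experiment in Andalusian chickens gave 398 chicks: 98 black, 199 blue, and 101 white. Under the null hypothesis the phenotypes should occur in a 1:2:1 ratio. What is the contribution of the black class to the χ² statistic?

Expected counts for N = 398 under a 1:2:1 ratio (total parts = 4):
  black: 398 × 1/4 = 99.5
  blue: 398 × 2/4 = 199
  white: 398 × 1/4 = 99.5
Contribution of black: (98 − 99.5)² / 99.5 = 0.0226

0.023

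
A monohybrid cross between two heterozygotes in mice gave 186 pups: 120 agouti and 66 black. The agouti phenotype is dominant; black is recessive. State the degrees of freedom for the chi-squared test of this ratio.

For a monohybrid cross between heterozygotes with complete dominance, the expected phenotypic ratio is 3:1.
A goodness-of-fit test with 2 phenotype classes has df = 2 − 1 = 1.

1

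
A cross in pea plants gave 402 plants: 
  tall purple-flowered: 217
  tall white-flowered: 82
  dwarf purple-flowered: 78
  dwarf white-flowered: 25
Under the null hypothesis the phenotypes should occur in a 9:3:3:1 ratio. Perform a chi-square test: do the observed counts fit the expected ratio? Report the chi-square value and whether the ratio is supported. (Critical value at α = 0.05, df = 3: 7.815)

1.043; consistent

Total ratio parts = 16. Expected numbers out of 402:
  tall purple-flowered: 402 × 9/16 = 226.125
  tall white-flowered: 402 × 3/16 = 75.375
  dwarf purple-flowered: 402 × 3/16 = 75.375
  dwarf white-flowered: 402 × 1/16 = 25.125
χ² = Σ (O − E)² / E
  tall purple-flowered: (217 − 226.125)² / 226.125 = 0.3682
  tall white-flowered: (82 − 75.375)² / 75.375 = 0.5823
  dwarf purple-flowered: (78 − 75.375)² / 75.375 = 0.0914
  dwarf white-flowered: (25 − 25.125)² / 25.125 = 0.0006
χ² = 0.3682 + 0.5823 + 0.0914 + 0.0006 = 1.0425 ≈ 1.043
Degrees of freedom = 4 − 1 = 3; critical value at α = 0.05 is 7.815.
Since 1.043 < 7.815, we fail to reject the null hypothesis — the data are consistent with the 9:3:3:1 ratio.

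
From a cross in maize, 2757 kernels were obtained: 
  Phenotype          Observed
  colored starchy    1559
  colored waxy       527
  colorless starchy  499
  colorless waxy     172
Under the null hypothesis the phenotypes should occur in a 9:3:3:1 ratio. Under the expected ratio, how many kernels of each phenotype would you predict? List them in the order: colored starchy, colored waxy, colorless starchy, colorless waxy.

Under the 9:3:3:1 hypothesis (Σ ratio = 16, N = 2757):
  colored starchy: 2757 × 9/16 = 1550.8125
  colored waxy: 2757 × 3/16 = 516.9375
  colorless starchy: 2757 × 3/16 = 516.9375
  colorless waxy: 2757 × 1/16 = 172.3125

1550.8125, 516.9375, 516.9375, 172.3125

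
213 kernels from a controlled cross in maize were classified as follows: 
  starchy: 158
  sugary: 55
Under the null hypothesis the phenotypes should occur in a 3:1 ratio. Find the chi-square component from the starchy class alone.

0.019

Under the 3:1 hypothesis (Σ ratio = 4, N = 213):
  starchy: 213 × 3/4 = 159.75
  sugary: 213 × 1/4 = 53.25
Contribution of starchy: (158 − 159.75)² / 159.75 = 0.0192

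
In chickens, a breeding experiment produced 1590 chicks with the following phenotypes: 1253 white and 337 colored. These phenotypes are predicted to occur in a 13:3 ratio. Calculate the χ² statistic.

The 13:3 ratio has 16 parts, so with N = 1590 the expected counts are:
  white: 1590 × 13/16 = 1291.875
  colored: 1590 × 3/16 = 298.125
χ² = Σ (O − E)² / E
  white: (1253 − 1291.875)² / 1291.875 = 1.1698
  colored: (337 − 298.125)² / 298.125 = 5.0692
χ² = 1.1698 + 5.0692 = 6.239

6.239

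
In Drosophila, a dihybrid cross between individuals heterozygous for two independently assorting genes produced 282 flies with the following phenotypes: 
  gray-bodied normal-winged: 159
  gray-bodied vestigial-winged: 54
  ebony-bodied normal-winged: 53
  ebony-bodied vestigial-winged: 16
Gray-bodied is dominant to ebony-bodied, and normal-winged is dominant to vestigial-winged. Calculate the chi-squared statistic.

0.175

A dihybrid F₂ with independent assortment and complete dominance at both loci gives a 9:3:3:1 phenotypic ratio.
The 9:3:3:1 ratio has 16 parts, so with N = 282 the expected counts are:
  gray-bodied normal-winged: 282 × 9/16 = 158.625
  gray-bodied vestigial-winged: 282 × 3/16 = 52.875
  ebony-bodied normal-winged: 282 × 3/16 = 52.875
  ebony-bodied vestigial-winged: 282 × 1/16 = 17.625
χ² = Σ (O − E)² / E
  gray-bodied normal-winged: (159 − 158.625)² / 158.625 = 0.0009
  gray-bodied vestigial-winged: (54 − 52.875)² / 52.875 = 0.0239
  ebony-bodied normal-winged: (53 − 52.875)² / 52.875 = 0.0003
  ebony-bodied vestigial-winged: (16 − 17.625)² / 17.625 = 0.1498
χ² = 0.0009 + 0.0239 + 0.0003 + 0.1498 = 0.1749 ≈ 0.175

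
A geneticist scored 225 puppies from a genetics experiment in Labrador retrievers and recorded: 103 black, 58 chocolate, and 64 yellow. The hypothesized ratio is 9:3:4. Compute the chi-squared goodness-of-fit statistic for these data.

11.381

The 9:3:4 ratio has 16 parts, so with N = 225 the expected counts are:
  black: 225 × 9/16 = 126.5625
  chocolate: 225 × 3/16 = 42.1875
  yellow: 225 × 4/16 = 56.25
χ² = Σ (O − E)² / E
  black: (103 − 126.5625)² / 126.5625 = 4.3867
  chocolate: (58 − 42.1875)² / 42.1875 = 5.9268
  yellow: (64 − 56.25)² / 56.25 = 1.0678
χ² = 4.3867 + 5.9268 + 1.0678 = 11.3813 ≈ 11.381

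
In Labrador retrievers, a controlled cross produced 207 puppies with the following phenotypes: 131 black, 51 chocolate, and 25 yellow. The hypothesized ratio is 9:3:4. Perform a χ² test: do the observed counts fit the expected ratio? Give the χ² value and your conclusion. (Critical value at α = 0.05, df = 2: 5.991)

19.476; not consistent

The 9:3:4 ratio has 16 parts, so with N = 207 the expected counts are:
  black: 207 × 9/16 = 116.4375
  chocolate: 207 × 3/16 = 38.8125
  yellow: 207 × 4/16 = 51.75
χ² = Σ (O − E)² / E
  black: (131 − 116.4375)² / 116.4375 = 1.8213
  chocolate: (51 − 38.8125)² / 38.8125 = 3.8270
  yellow: (25 − 51.75)² / 51.75 = 13.8273
χ² = 1.8213 + 3.8270 + 13.8273 = 19.4756 ≈ 19.476
Degrees of freedom = 3 − 1 = 2; critical value at α = 0.05 is 5.991.
Since 19.476 > 5.991, we reject the null hypothesis — the data do not fit the 9:3:4 ratio.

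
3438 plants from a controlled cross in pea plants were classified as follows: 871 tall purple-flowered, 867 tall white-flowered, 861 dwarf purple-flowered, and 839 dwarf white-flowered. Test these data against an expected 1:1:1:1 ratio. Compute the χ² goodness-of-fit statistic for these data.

Under the 1:1:1:1 hypothesis (Σ ratio = 4, N = 3438):
  tall purple-flowered: 3438 × 1/4 = 859.5
  tall white-flowered: 3438 × 1/4 = 859.5
  dwarf purple-flowered: 3438 × 1/4 = 859.5
  dwarf white-flowered: 3438 × 1/4 = 859.5
χ² = Σ (O − E)² / E
  tall purple-flowered: (871 − 859.5)² / 859.5 = 0.1539
  tall white-flowered: (867 − 859.5)² / 859.5 = 0.0654
  dwarf purple-flowered: (861 − 859.5)² / 859.5 = 0.0026
  dwarf white-flowered: (839 − 859.5)² / 859.5 = 0.4889
χ² = 0.1539 + 0.0654 + 0.0026 + 0.4889 = 0.7108 ≈ 0.711

0.711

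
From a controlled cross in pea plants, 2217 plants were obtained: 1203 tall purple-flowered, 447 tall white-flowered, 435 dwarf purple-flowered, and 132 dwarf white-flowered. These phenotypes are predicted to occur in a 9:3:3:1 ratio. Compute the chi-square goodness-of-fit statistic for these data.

5.124

Under the 9:3:3:1 hypothesis (Σ ratio = 16, N = 2217):
  tall purple-flowered: 2217 × 9/16 = 1247.0625
  tall white-flowered: 2217 × 3/16 = 415.6875
  dwarf purple-flowered: 2217 × 3/16 = 415.6875
  dwarf white-flowered: 2217 × 1/16 = 138.5625
χ² = Σ (O − E)² / E
  tall purple-flowered: (1203 − 1247.0625)² / 1247.0625 = 1.5569
  tall white-flowered: (447 − 415.6875)² / 415.6875 = 2.3587
  dwarf purple-flowered: (435 − 415.6875)² / 415.6875 = 0.8972
  dwarf white-flowered: (132 − 138.5625)² / 138.5625 = 0.3108
χ² = 1.5569 + 2.3587 + 0.8972 + 0.3108 = 5.1236 ≈ 5.124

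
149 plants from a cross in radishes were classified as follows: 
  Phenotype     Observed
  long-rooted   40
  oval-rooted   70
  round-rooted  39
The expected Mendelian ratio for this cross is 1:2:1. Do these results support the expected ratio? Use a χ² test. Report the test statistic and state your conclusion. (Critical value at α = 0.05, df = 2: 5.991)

0.557; consistent

Under the 1:2:1 hypothesis (Σ ratio = 4, N = 149):
  long-rooted: 149 × 1/4 = 37.25
  oval-rooted: 149 × 2/4 = 74.5
  round-rooted: 149 × 1/4 = 37.25
χ² = Σ (O − E)² / E
  long-rooted: (40 − 37.25)² / 37.25 = 0.2030
  oval-rooted: (70 − 74.5)² / 74.5 = 0.2718
  round-rooted: (39 − 37.25)² / 37.25 = 0.0822
χ² = 0.2030 + 0.2718 + 0.0822 = 0.557
Degrees of freedom = 3 − 1 = 2; critical value at α = 0.05 is 5.991.
Since 0.557 < 5.991, we fail to reject the null hypothesis — the data are consistent with the 1:2:1 ratio.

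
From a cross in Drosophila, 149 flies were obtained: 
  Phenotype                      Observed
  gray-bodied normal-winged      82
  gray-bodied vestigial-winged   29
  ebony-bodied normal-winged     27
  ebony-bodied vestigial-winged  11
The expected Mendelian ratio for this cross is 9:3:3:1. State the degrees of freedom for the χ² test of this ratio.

A goodness-of-fit test with 4 phenotype classes has df = 4 − 1 = 3.

3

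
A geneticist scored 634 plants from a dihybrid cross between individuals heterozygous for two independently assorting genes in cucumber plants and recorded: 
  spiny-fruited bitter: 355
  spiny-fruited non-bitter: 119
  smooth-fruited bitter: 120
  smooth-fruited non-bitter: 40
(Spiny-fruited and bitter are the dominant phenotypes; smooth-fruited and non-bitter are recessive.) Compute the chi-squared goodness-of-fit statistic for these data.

A dihybrid F₂ with independent assortment and complete dominance at both loci gives a 9:3:3:1 phenotypic ratio.
Total ratio parts = 16. Expected numbers out of 634:
  spiny-fruited bitter: 634 × 9/16 = 356.625
  spiny-fruited non-bitter: 634 × 3/16 = 118.875
  smooth-fruited bitter: 634 × 3/16 = 118.875
  smooth-fruited non-bitter: 634 × 1/16 = 39.625
χ² = Σ (O − E)² / E
  spiny-fruited bitter: (355 − 356.625)² / 356.625 = 0.0074
  spiny-fruited non-bitter: (119 − 118.875)² / 118.875 = 0.0001
  smooth-fruited bitter: (120 − 118.875)² / 118.875 = 0.0106
  smooth-fruited non-bitter: (40 − 39.625)² / 39.625 = 0.0035
χ² = 0.0074 + 0.0001 + 0.0106 + 0.0035 = 0.0216 ≈ 0.022

0.022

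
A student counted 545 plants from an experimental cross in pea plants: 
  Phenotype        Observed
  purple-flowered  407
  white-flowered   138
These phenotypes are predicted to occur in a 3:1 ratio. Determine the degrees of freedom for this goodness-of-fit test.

A goodness-of-fit test with 2 phenotype classes has df = 2 − 1 = 1.

1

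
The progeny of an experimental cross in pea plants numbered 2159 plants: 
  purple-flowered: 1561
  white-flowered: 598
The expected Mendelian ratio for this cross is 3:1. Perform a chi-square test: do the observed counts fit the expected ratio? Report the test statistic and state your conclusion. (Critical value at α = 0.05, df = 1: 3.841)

8.382; not consistent

Under the 3:1 hypothesis (Σ ratio = 4, N = 2159):
  purple-flowered: 2159 × 3/4 = 1619.25
  white-flowered: 2159 × 1/4 = 539.75
χ² = Σ (O − E)² / E
  purple-flowered: (1561 − 1619.25)² / 1619.25 = 2.0955
  white-flowered: (598 − 539.75)² / 539.75 = 6.2864
χ² = 2.0955 + 6.2864 = 8.3819 ≈ 8.382
Degrees of freedom = 2 − 1 = 1; critical value at α = 0.05 is 3.841.
Since 8.382 > 3.841, we reject the null hypothesis — the data do not fit the 3:1 ratio.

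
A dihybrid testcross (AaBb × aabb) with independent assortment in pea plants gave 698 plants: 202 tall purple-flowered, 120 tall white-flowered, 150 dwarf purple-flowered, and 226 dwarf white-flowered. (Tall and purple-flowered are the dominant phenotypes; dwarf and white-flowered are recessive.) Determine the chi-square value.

A dihybrid testcross with independent assortment gives a 1:1:1:1 ratio.
Under the 1:1:1:1 hypothesis (Σ ratio = 4, N = 698):
  tall purple-flowered: 698 × 1/4 = 174.5
  tall white-flowered: 698 × 1/4 = 174.5
  dwarf purple-flowered: 698 × 1/4 = 174.5
  dwarf white-flowered: 698 × 1/4 = 174.5
χ² = Σ (O − E)² / E
  tall purple-flowered: (202 − 174.5)² / 174.5 = 4.3338
  tall white-flowered: (120 − 174.5)² / 174.5 = 17.0215
  dwarf purple-flowered: (150 − 174.5)² / 174.5 = 3.4398
  dwarf white-flowered: (226 − 174.5)² / 174.5 = 15.1991
χ² = 4.3338 + 17.0215 + 3.4398 + 15.1991 = 39.9942 ≈ 39.994

39.994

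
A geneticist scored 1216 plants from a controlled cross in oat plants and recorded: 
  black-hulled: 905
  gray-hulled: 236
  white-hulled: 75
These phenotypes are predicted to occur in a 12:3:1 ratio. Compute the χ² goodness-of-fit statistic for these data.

0.348

Expected counts for N = 1216 under a 12:3:1 ratio (total parts = 16):
  black-hulled: 1216 × 12/16 = 912
  gray-hulled: 1216 × 3/16 = 228
  white-hulled: 1216 × 1/16 = 76
χ² = Σ (O − E)² / E
  black-hulled: (905 − 912)² / 912 = 0.0537
  gray-hulled: (236 − 228)² / 228 = 0.2807
  white-hulled: (75 − 76)² / 76 = 0.0132
χ² = 0.0537 + 0.2807 + 0.0132 = 0.3476 ≈ 0.348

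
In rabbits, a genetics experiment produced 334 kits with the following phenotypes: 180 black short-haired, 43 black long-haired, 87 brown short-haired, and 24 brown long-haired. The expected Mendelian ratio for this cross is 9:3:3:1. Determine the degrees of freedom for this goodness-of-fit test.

A goodness-of-fit test with 4 phenotype classes has df = 4 − 1 = 3.

3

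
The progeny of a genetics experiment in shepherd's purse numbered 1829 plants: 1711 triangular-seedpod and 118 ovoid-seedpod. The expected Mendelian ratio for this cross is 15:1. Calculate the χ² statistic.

Under the 15:1 hypothesis (Σ ratio = 16, N = 1829):
  triangular-seedpod: 1829 × 15/16 = 1714.6875
  ovoid-seedpod: 1829 × 1/16 = 114.3125
χ² = Σ (O − E)² / E
  triangular-seedpod: (1711 − 1714.6875)² / 1714.6875 = 0.0079
  ovoid-seedpod: (118 − 114.3125)² / 114.3125 = 0.1190
χ² = 0.0079 + 0.1190 = 0.1269 ≈ 0.127

0.127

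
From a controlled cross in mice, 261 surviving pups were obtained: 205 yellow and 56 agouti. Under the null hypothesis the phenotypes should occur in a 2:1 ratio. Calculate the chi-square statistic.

Expected counts for N = 261 under a 2:1 ratio (total parts = 3):
  yellow: 261 × 2/3 = 174
  agouti: 261 × 1/3 = 87
χ² = Σ (O − E)² / E
  yellow: (205 − 174)² / 174 = 5.5230
  agouti: (56 − 87)² / 87 = 11.0460
χ² = 5.5230 + 11.0460 = 16.569

16.569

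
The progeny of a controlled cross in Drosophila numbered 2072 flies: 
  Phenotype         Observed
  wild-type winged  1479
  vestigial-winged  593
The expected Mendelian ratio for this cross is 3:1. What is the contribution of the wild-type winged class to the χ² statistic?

Expected counts for N = 2072 under a 3:1 ratio (total parts = 4):
  wild-type winged: 2072 × 3/4 = 1554
  vestigial-winged: 2072 × 1/4 = 518
Contribution of wild-type winged: (1479 − 1554)² / 1554 = 3.6197

3.620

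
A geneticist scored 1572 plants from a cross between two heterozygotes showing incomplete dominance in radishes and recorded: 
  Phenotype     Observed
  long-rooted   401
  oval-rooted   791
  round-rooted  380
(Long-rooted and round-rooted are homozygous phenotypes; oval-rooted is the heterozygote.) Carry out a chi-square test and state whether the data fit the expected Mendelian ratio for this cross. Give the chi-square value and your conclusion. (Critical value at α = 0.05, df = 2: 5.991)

With incomplete dominance, a heterozygote × heterozygote cross gives a 1:2:1 phenotypic ratio.
The 1:2:1 ratio has 4 parts, so with N = 1572 the expected counts are:
  long-rooted: 1572 × 1/4 = 393
  oval-rooted: 1572 × 2/4 = 786
  round-rooted: 1572 × 1/4 = 393
χ² = Σ (O − E)² / E
  long-rooted: (401 − 393)² / 393 = 0.1628
  oval-rooted: (791 − 786)² / 786 = 0.0318
  round-rooted: (380 − 393)² / 393 = 0.4300
χ² = 0.1628 + 0.0318 + 0.4300 = 0.6246 ≈ 0.625
Degrees of freedom = 3 − 1 = 2; critical value at α = 0.05 is 5.991.
Since 0.625 < 5.991, we fail to reject the null hypothesis — the data are consistent with the 1:2:1 ratio.

0.625; consistent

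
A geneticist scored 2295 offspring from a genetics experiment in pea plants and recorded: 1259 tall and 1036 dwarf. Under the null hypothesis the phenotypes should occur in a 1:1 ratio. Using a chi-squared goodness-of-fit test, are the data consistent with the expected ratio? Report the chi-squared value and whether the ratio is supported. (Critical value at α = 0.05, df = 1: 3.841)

Total ratio parts = 2. Expected numbers out of 2295:
  tall: 2295 × 1/2 = 1147.5
  dwarf: 2295 × 1/2 = 1147.5
χ² = Σ (O − E)² / E
  tall: (1259 − 1147.5)² / 1147.5 = 10.8342
  dwarf: (1036 − 1147.5)² / 1147.5 = 10.8342
χ² = 10.8342 + 10.8342 = 21.6684 ≈ 21.668
Degrees of freedom = 2 − 1 = 1; critical value at α = 0.05 is 3.841.
Since 21.668 > 3.841, we reject the null hypothesis — the data do not fit the 1:1 ratio.

21.668; not consistent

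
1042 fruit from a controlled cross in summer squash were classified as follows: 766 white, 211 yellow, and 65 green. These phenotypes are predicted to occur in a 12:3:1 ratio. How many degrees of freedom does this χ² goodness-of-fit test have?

2

A goodness-of-fit test with 3 phenotype classes has df = 3 − 1 = 2.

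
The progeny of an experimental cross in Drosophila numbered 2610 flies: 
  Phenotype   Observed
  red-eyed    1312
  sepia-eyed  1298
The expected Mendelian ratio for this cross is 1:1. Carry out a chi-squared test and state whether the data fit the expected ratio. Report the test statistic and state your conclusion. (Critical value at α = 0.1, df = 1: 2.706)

Under the 1:1 hypothesis (Σ ratio = 2, N = 2610):
  red-eyed: 2610 × 1/2 = 1305
  sepia-eyed: 2610 × 1/2 = 1305
χ² = Σ (O − E)² / E
  red-eyed: (1312 − 1305)² / 1305 = 0.0375
  sepia-eyed: (1298 − 1305)² / 1305 = 0.0375
χ² = 0.0375 + 0.0375 = 0.075
Degrees of freedom = 2 − 1 = 1; critical value at α = 0.1 is 2.706.
Since 0.075 < 2.706, we fail to reject the null hypothesis — the data are consistent with the 1:1 ratio.

0.075; consistent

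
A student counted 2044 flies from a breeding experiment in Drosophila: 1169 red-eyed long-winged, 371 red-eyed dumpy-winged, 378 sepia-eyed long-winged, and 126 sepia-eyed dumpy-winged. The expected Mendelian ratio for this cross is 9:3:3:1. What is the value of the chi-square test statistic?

0.810

Under the 9:3:3:1 hypothesis (Σ ratio = 16, N = 2044):
  red-eyed long-winged: 2044 × 9/16 = 1149.75
  red-eyed dumpy-winged: 2044 × 3/16 = 383.25
  sepia-eyed long-winged: 2044 × 3/16 = 383.25
  sepia-eyed dumpy-winged: 2044 × 1/16 = 127.75
χ² = Σ (O − E)² / E
  red-eyed long-winged: (1169 − 1149.75)² / 1149.75 = 0.3223
  red-eyed dumpy-winged: (371 − 383.25)² / 383.25 = 0.3916
  sepia-eyed long-winged: (378 − 383.25)² / 383.25 = 0.0719
  sepia-eyed dumpy-winged: (126 − 127.75)² / 127.75 = 0.0240
χ² = 0.3223 + 0.3916 + 0.0719 + 0.0240 = 0.8098 ≈ 0.810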